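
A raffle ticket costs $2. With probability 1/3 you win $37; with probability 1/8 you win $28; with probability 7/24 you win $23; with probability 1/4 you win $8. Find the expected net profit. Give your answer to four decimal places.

22.5417

E[payout] = 37·1/3 + 28·1/8 + 23·7/24 + 8·1/4
 = 37/3 + 7/2 + 161/24 + 2
 = 589/24
Net = 589/24 - 2 = 541/24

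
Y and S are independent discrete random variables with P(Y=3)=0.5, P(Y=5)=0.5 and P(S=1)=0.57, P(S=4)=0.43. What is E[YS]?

9.16

E[YS] = Σ_y Σ_s ys · P(Y=y)P(S=s)
 = 3·0.285 + 12·0.215 + 5·0.285 + 20·0.215
 = 0.855 + 2.58 + 1.425 + 4.3
 = 9.16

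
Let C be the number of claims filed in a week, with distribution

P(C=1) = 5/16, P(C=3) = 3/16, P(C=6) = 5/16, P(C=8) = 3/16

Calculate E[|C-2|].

2.875

E[|C-2|] = Σ |c-2|·P(C=c)
 = 1·5/16 + 1·3/16 + 4·5/16 + 6·3/16
 = 5/16 + 3/16 + 5/4 + 9/8
 = 23/8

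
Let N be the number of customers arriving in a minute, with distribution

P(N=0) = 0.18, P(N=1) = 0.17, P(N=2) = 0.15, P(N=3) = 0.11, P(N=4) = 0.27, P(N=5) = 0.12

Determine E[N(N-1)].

E[N(N-1)] = Σ n(n-1)·P(N=n)
 = 0·0.18 + 0·0.17 + 2·0.15 + 6·0.11 + 12·0.27 + 20·0.12
 = 0 + 0 + 0.3 + 0.66 + 3.24 + 2.4
 = 6.6

6.6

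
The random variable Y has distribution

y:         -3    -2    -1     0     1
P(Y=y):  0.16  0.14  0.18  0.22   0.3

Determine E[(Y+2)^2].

E[(Y+2)^2] = Σ (y+2)^2·P(Y=y)
 = 1·0.16 + 0·0.14 + 1·0.18 + 4·0.22 + 9·0.3
 = 0.16 + 0 + 0.18 + 0.88 + 2.7
 = 3.92

3.92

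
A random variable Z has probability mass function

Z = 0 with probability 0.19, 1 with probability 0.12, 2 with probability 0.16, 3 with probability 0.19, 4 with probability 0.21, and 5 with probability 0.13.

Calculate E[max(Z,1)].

E[max(Z,1)] = Σ max(z,1)·P(Z=z)
 = 1·0.19 + 1·0.12 + 2·0.16 + 3·0.19 + 4·0.21 + 5·0.13
 = 0.19 + 0.12 + 0.32 + 0.57 + 0.84 + 0.65
 = 2.69

2.69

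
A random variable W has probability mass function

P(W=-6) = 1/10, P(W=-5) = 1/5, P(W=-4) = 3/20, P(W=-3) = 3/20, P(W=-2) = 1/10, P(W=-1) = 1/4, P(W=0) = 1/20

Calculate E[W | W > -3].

P(W > -3) = 1/10 + 1/4 + 1/20 = 2/5.
E[W | W > -3] = [(-2)·1/10 + (-1)·1/4 + 0·1/20] / (2/5)
 = -9/20 / (2/5)
 = -9/8

-1.125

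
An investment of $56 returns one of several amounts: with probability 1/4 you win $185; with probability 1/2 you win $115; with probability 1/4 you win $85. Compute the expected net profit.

69

E[payout] = 185·1/4 + 115·1/2 + 85·1/4
 = 185/4 + 115/2 + 85/4
 = 125
Net = 125 - 56 = 69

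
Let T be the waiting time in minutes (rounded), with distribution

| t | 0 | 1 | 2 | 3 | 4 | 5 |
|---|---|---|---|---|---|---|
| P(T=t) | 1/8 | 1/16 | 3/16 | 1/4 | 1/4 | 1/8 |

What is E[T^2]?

10.1875

E[T^2] = Σ t^2·P(T=t)
 = 0·1/8 + 1·1/16 + 4·3/16 + 9·1/4 + 16·1/4 + 25·1/8
 = 0 + 1/16 + 3/4 + 9/4 + 4 + 25/8
 = 163/16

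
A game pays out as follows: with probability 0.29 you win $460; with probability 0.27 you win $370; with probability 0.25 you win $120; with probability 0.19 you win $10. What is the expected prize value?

E[payout] = 460·0.29 + 370·0.27 + 120·0.25 + 10·0.19
 = 133.4 + 99.9 + 30 + 1.9
 = 265.2

265.2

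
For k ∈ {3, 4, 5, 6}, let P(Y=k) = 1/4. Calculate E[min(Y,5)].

E[min(Y,5)] = Σ min(y,5)·P(Y=y)
 = 3·1/4 + 4·1/4 + 5·1/4 + 5·1/4
 = 3/4 + 1 + 5/4 + 5/4
 = 17/4

4.25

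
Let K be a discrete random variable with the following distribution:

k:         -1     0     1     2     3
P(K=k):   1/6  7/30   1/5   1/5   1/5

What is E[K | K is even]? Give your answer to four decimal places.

P(K is even) = 7/30 + 1/5 = 13/30.
E[K | K is even] = [0·7/30 + 2·1/5] / (13/30)
 = 2/5 / (13/30)
 = 12/13

0.9231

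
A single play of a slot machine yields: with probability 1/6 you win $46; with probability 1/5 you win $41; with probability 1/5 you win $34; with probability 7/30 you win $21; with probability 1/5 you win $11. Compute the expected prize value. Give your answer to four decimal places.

29.7667

E[payout] = 46·1/6 + 41·1/5 + 34·1/5 + 21·7/30 + 11·1/5
 = 23/3 + 41/5 + 34/5 + 49/10 + 11/5
 = 893/30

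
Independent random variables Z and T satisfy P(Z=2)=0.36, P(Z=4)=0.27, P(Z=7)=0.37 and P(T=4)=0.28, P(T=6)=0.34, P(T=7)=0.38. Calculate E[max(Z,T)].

6.2566

E[max(Z,T)] = Σ_z Σ_t max(z,t) · P(Z=z)P(T=t)
 = 4·0.1008 + 6·0.1224 + 7·0.1368 + 4·0.0756 + 6·0.0918 + 7·0.1026 + 7·0.1036 + 7·0.1258 + 7·0.1406
 = 0.4032 + 0.7344 + 0.9576 + 0.3024 + 0.5508 + 0.7182 + 0.7252 + 0.8806 + 0.9842
 = 6.2566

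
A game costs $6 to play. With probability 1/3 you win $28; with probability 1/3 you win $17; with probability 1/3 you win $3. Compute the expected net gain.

10

E[payout] = 28·1/3 + 17·1/3 + 3·1/3
 = 28/3 + 17/3 + 1
 = 16
Net = 16 - 6 = 10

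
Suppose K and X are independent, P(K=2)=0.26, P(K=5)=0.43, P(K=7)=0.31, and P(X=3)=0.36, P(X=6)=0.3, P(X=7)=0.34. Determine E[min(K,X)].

E[min(K,X)] = Σ_k Σ_x min(k,x) · P(K=k)P(X=x)
 = 2·0.0936 + 2·0.078 + 2·0.0884 + 3·0.1548 + 5·0.129 + 5·0.1462 + 3·0.1116 + 6·0.093 + 7·0.1054
 = 0.1872 + 0.156 + 0.1768 + 0.4644 + 0.645 + 0.731 + 0.3348 + 0.558 + 0.7378
 = 3.991

3.991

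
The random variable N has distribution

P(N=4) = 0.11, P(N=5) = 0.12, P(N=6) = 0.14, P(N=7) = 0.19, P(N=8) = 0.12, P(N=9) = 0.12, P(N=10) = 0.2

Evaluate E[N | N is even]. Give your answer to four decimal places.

P(N is even) = 0.11 + 0.14 + 0.12 + 0.2 = 0.57.
E[N | N is even] = [4·0.11 + 6·0.14 + 8·0.12 + 10·0.2] / 0.57
 = 4.24 / 0.57
 = 424/57

7.4386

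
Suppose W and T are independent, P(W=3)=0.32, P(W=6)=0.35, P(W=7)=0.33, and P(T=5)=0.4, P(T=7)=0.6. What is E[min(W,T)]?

E[min(W,T)] = Σ_w Σ_t min(w,t) · P(W=w)P(T=t)
 = 3·0.128 + 3·0.192 + 5·0.14 + 6·0.21 + 5·0.132 + 7·0.198
 = 0.384 + 0.576 + 0.7 + 1.26 + 0.66 + 1.386
 = 4.966

4.966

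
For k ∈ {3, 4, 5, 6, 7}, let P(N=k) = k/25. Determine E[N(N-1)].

25.6

E[N(N-1)] = Σ n(n-1)·P(N=n)
 = 6·3/25 + 12·4/25 + 20·1/5 + 30·6/25 + 42·7/25
 = 18/25 + 48/25 + 4 + 36/5 + 294/25
 = 128/5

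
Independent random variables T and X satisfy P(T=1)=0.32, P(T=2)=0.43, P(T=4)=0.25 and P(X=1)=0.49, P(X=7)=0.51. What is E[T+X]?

E[T+X] = Σ_t Σ_x (t+x) · P(T=t)P(X=x)
 = 2·0.1568 + 8·0.1632 + 3·0.2107 + 9·0.2193 + 5·0.1225 + 11·0.1275
 = 0.3136 + 1.3056 + 0.6321 + 1.9737 + 0.6125 + 1.4025
 = 6.24

6.24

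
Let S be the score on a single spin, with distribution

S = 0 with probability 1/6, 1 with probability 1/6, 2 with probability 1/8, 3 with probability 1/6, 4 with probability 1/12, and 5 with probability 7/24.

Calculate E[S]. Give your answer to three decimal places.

2.708

E[S] = Σ s·P(S=s)
 = 0·1/6 + 1·1/6 + 2·1/8 + 3·1/6 + 4·1/12 + 5·7/24
 = 0 + 1/6 + 1/4 + 1/2 + 1/3 + 35/24
 = 65/24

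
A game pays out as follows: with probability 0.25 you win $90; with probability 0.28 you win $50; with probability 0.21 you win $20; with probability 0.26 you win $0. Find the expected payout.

E[payout] = 90·0.25 + 50·0.28 + 20·0.21 + 0·0.26
 = 22.5 + 14 + 4.2 + 0
 = 40.7

40.7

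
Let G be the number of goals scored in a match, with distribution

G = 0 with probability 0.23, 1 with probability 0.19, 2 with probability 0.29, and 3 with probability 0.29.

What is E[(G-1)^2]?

E[(G-1)^2] = Σ (g-1)^2·P(G=g)
 = 1·0.23 + 0·0.19 + 1·0.29 + 4·0.29
 = 0.23 + 0 + 0.29 + 1.16
 = 1.68

1.68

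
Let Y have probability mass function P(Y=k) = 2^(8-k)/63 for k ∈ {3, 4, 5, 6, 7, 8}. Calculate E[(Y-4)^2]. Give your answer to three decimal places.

1.429

E[(Y-4)^2] = Σ (y-4)^2·P(Y=y)
 = 1·32/63 + 0·16/63 + 1·8/63 + 4·4/63 + 9·2/63 + 16·1/63
 = 32/63 + 0 + 8/63 + 16/63 + 2/7 + 16/63
 = 10/7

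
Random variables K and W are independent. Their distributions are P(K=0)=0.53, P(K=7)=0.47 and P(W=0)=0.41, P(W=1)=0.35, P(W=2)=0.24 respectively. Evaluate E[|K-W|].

3.3398

E[|K-W|] = Σ_k Σ_w |k-w| · P(K=k)P(W=w)
 = 0·0.2173 + 1·0.1855 + 2·0.1272 + 7·0.1927 + 6·0.1645 + 5·0.1128
 = 0 + 0.1855 + 0.2544 + 1.3489 + 0.987 + 0.564
 = 3.3398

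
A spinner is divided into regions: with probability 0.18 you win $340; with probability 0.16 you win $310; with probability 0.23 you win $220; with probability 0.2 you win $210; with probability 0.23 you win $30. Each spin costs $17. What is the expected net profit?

E[payout] = 340·0.18 + 310·0.16 + 220·0.23 + 210·0.2 + 30·0.23
 = 61.2 + 49.6 + 50.6 + 42 + 6.9
 = 210.3
Net = 210.3 - 17 = 193.3

193.3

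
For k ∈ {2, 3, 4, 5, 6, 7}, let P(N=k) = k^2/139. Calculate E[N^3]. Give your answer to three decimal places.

208.683

E[N^3] = Σ n^3·P(N=n)
 = 8·4/139 + 27·9/139 + 64·16/139 + 125·25/139 + 216·36/139 + 343·49/139
 = 32/139 + 243/139 + 1024/139 + 3125/139 + 7776/139 + 16807/139
 = 29007/139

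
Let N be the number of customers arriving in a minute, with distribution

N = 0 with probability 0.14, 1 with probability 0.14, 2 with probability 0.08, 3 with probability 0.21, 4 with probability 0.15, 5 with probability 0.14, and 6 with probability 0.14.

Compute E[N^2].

13.29

E[N^2] = Σ n^2·P(N=n)
 = 0·0.14 + 1·0.14 + 4·0.08 + 9·0.21 + 16·0.15 + 25·0.14 + 36·0.14
 = 0 + 0.14 + 0.32 + 1.89 + 2.4 + 3.5 + 5.04
 = 13.29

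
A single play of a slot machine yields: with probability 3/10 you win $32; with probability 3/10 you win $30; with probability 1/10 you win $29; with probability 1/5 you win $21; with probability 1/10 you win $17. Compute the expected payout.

E[payout] = 32·3/10 + 30·3/10 + 29·1/10 + 21·1/5 + 17·1/10
 = 48/5 + 9 + 29/10 + 21/5 + 17/10
 = 137/5

27.4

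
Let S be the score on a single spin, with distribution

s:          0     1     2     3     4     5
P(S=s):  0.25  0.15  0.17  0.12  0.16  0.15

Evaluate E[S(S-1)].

E[S(S-1)] = Σ s(s-1)·P(S=s)
 = 0·0.25 + 0·0.15 + 2·0.17 + 6·0.12 + 12·0.16 + 20·0.15
 = 0 + 0 + 0.34 + 0.72 + 1.92 + 3
 = 5.98

5.98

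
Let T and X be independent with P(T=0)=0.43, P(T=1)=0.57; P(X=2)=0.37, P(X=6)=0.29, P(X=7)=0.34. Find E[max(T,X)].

E[max(T,X)] = Σ_t Σ_x max(t,x) · P(T=t)P(X=x)
 = 2·0.1591 + 6·0.1247 + 7·0.1462 + 2·0.2109 + 6·0.1653 + 7·0.1938
 = 0.3182 + 0.7482 + 1.0234 + 0.4218 + 0.9918 + 1.3566
 = 4.86

4.86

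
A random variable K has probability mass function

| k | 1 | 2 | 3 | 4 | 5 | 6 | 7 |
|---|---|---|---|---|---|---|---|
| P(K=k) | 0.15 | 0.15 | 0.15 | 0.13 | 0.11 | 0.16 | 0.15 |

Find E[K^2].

E[K^2] = Σ k^2·P(K=k)
 = 1·0.15 + 4·0.15 + 9·0.15 + 16·0.13 + 25·0.11 + 36·0.16 + 49·0.15
 = 0.15 + 0.6 + 1.35 + 2.08 + 2.75 + 5.76 + 7.35
 = 20.04

20.04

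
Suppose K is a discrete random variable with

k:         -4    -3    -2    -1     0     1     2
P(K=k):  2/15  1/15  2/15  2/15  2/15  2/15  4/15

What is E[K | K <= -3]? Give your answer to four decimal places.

P(K <= -3) = 2/15 + 1/15 = 1/5.
E[K | K <= -3] = [(-4)·2/15 + (-3)·1/15] / (1/5)
 = -11/15 / (1/5)
 = -11/3

-3.6667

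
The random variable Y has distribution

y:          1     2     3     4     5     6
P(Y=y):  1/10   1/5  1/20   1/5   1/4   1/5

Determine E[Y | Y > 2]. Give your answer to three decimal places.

4.857

P(Y > 2) = 1/20 + 1/5 + 1/4 + 1/5 = 7/10.
E[Y | Y > 2] = [3·1/20 + 4·1/5 + 5·1/4 + 6·1/5] / (7/10)
 = 17/5 / (7/10)
 = 34/7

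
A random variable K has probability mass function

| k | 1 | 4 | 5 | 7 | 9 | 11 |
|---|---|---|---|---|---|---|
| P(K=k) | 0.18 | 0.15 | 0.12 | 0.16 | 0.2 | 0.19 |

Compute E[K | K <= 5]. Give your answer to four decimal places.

3.0667

P(K <= 5) = 0.18 + 0.15 + 0.12 = 0.45.
E[K | K <= 5] = [1·0.18 + 4·0.15 + 5·0.12] / 0.45
 = 1.38 / 0.45
 = 46/15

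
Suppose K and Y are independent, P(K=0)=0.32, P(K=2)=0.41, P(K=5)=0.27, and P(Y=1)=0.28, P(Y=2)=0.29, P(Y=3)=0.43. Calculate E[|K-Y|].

E[|K-Y|] = Σ_k Σ_y |k-y| · P(K=k)P(Y=y)
 = 1·0.0896 + 2·0.0928 + 3·0.1376 + 1·0.1148 + 0·0.1189 + 1·0.1763 + 4·0.0756 + 3·0.0783 + 2·0.1161
 = 0.0896 + 0.1856 + 0.4128 + 0.1148 + 0 + 0.1763 + 0.3024 + 0.2349 + 0.2322
 = 1.7486

1.7486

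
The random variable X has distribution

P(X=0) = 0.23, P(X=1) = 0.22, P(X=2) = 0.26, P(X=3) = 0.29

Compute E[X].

1.61

E[X] = Σ x·P(X=x)
 = 0·0.23 + 1·0.22 + 2·0.26 + 3·0.29
 = 0 + 0.22 + 0.52 + 0.87
 = 1.61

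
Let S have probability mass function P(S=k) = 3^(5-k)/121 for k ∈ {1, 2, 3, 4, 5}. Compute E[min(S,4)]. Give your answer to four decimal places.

1.4711

E[min(S,4)] = Σ min(s,4)·P(S=s)
 = 1·81/121 + 2·27/121 + 3·9/121 + 4·3/121 + 4·1/121
 = 81/121 + 54/121 + 27/121 + 12/121 + 4/121
 = 178/121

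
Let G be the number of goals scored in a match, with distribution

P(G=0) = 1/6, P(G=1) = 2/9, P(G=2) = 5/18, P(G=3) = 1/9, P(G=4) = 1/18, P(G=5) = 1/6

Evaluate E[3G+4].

10.5

E[3G+4] = Σ (3g+4)·P(G=g)
 = 4·1/6 + 7·2/9 + 10·5/18 + 13·1/9 + 16·1/18 + 19·1/6
 = 2/3 + 14/9 + 25/9 + 13/9 + 8/9 + 19/6
 = 21/2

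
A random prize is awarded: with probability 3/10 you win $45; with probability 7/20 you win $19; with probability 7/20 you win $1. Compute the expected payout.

20.5

E[payout] = 45·3/10 + 19·7/20 + 1·7/20
 = 27/2 + 133/20 + 7/20
 = 41/2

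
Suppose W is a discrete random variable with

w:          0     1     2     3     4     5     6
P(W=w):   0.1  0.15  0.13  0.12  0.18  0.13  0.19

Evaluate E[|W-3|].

E[|W-3|] = Σ |w-3|·P(W=w)
 = 3·0.1 + 2·0.15 + 1·0.13 + 0·0.12 + 1·0.18 + 2·0.13 + 3·0.19
 = 0.3 + 0.3 + 0.13 + 0 + 0.18 + 0.26 + 0.57
 = 1.74

1.74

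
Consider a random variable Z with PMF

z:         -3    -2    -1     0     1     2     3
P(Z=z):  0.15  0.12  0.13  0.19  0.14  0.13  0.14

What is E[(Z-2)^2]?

E[(Z-2)^2] = Σ (z-2)^2·P(Z=z)
 = 25·0.15 + 16·0.12 + 9·0.13 + 4·0.19 + 1·0.14 + 0·0.13 + 1·0.14
 = 3.75 + 1.92 + 1.17 + 0.76 + 0.14 + 0 + 0.14
 = 7.88

7.88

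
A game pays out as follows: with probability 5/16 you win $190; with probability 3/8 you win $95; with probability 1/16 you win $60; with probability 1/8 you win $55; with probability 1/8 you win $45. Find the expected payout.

111.25

E[payout] = 190·5/16 + 95·3/8 + 60·1/16 + 55·1/8 + 45·1/8
 = 475/8 + 285/8 + 15/4 + 55/8 + 45/8
 = 445/4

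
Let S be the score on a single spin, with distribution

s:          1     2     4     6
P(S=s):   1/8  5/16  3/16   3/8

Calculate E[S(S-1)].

14.125

E[S(S-1)] = Σ s(s-1)·P(S=s)
 = 0·1/8 + 2·5/16 + 12·3/16 + 30·3/8
 = 0 + 5/8 + 9/4 + 45/4
 = 113/8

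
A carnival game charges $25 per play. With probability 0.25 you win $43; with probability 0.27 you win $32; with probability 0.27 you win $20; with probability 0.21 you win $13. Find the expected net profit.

2.52

E[payout] = 43·0.25 + 32·0.27 + 20·0.27 + 13·0.21
 = 10.75 + 8.64 + 5.4 + 2.73
 = 27.52
Net = 27.52 - 25 = 2.52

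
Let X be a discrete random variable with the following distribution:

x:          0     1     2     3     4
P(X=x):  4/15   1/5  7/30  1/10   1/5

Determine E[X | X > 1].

2.9375

P(X > 1) = 7/30 + 1/10 + 1/5 = 8/15.
E[X | X > 1] = [2·7/30 + 3·1/10 + 4·1/5] / (8/15)
 = 47/30 / (8/15)
 = 47/16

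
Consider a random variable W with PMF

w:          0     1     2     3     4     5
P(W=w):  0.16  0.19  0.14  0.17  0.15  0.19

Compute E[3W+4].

E[3W+4] = Σ (3w+4)·P(W=w)
 = 4·0.16 + 7·0.19 + 10·0.14 + 13·0.17 + 16·0.15 + 19·0.19
 = 0.64 + 1.33 + 1.4 + 2.21 + 2.4 + 3.61
 = 11.59

11.59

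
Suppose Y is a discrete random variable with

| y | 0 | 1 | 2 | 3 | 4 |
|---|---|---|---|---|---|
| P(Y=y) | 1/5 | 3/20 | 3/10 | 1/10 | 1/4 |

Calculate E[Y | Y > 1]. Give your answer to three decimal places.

2.923

P(Y > 1) = 3/10 + 1/10 + 1/4 = 13/20.
E[Y | Y > 1] = [2·3/10 + 3·1/10 + 4·1/4] / (13/20)
 = 19/10 / (13/20)
 = 38/13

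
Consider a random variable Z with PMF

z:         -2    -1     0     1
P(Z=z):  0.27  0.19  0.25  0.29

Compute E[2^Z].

0.9925

E[2^Z] = Σ 2^z·P(Z=z)
 = 0.25·0.27 + 0.5·0.19 + 1·0.25 + 2·0.29
 = 0.0675 + 0.095 + 0.25 + 0.58
 = 0.9925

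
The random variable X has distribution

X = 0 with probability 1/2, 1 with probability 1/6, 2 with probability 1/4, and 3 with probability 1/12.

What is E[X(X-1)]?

1

E[X(X-1)] = Σ x(x-1)·P(X=x)
 = 0·1/2 + 0·1/6 + 2·1/4 + 6·1/12
 = 0 + 0 + 1/2 + 1/2
 = 1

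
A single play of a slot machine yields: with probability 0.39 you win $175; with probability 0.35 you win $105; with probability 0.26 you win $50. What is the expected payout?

E[payout] = 175·0.39 + 105·0.35 + 50·0.26
 = 68.25 + 36.75 + 13
 = 118

118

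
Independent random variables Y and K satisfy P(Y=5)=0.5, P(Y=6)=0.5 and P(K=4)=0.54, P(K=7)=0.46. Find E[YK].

E[YK] = Σ_y Σ_k yk · P(Y=y)P(K=k)
 = 20·0.27 + 35·0.23 + 24·0.27 + 42·0.23
 = 5.4 + 8.05 + 6.48 + 9.66
 = 29.59

29.59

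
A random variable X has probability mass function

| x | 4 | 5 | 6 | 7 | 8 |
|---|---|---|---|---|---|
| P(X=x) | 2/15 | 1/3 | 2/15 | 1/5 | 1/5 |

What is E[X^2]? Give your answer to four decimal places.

37.8667

E[X^2] = Σ x^2·P(X=x)
 = 16·2/15 + 25·1/3 + 36·2/15 + 49·1/5 + 64·1/5
 = 32/15 + 25/3 + 24/5 + 49/5 + 64/5
 = 568/15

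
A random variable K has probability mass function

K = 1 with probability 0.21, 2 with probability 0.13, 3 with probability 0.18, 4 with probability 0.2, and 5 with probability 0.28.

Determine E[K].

E[K] = Σ k·P(K=k)
 = 1·0.21 + 2·0.13 + 3·0.18 + 4·0.2 + 5·0.28
 = 0.21 + 0.26 + 0.54 + 0.8 + 1.4
 = 3.21

3.21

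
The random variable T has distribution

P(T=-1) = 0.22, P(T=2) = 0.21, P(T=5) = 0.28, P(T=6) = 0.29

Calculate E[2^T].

28.47

E[2^T] = Σ 2^t·P(T=t)
 = 0.5·0.22 + 4·0.21 + 32·0.28 + 64·0.29
 = 0.11 + 0.84 + 8.96 + 18.56
 = 28.47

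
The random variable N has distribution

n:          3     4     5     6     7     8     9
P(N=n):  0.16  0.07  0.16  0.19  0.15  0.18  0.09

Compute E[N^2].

E[N^2] = Σ n^2·P(N=n)
 = 9·0.16 + 16·0.07 + 25·0.16 + 36·0.19 + 49·0.15 + 64·0.18 + 81·0.09
 = 1.44 + 1.12 + 4 + 6.84 + 7.35 + 11.52 + 7.29
 = 39.56

39.56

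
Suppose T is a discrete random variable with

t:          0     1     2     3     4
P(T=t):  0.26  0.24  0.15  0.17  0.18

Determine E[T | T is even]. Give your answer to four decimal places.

1.7288

P(T is even) = 0.26 + 0.15 + 0.18 = 0.59.
E[T | T is even] = [0·0.26 + 2·0.15 + 4·0.18] / 0.59
 = 1.02 / 0.59
 = 102/59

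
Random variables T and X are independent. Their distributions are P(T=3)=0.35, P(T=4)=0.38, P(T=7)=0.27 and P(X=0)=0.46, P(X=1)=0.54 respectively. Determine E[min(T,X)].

E[min(T,X)] = Σ_t Σ_x min(t,x) · P(T=t)P(X=x)
 = 0·0.161 + 1·0.189 + 0·0.1748 + 1·0.2052 + 0·0.1242 + 1·0.1458
 = 0 + 0.189 + 0 + 0.2052 + 0 + 0.1458
 = 0.54

0.54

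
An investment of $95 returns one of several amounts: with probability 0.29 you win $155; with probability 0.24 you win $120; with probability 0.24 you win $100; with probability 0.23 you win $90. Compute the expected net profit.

23.45

E[payout] = 155·0.29 + 120·0.24 + 100·0.24 + 90·0.23
 = 44.95 + 28.8 + 24 + 20.7
 = 118.45
Net = 118.45 - 95 = 23.45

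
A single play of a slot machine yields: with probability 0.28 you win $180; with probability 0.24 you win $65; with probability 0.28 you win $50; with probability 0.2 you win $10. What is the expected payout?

E[payout] = 180·0.28 + 65·0.24 + 50·0.28 + 10·0.2
 = 50.4 + 15.6 + 14 + 2
 = 82

82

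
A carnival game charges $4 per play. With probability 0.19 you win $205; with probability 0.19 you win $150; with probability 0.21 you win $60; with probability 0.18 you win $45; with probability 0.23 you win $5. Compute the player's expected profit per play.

E[payout] = 205·0.19 + 150·0.19 + 60·0.21 + 45·0.18 + 5·0.23
 = 38.95 + 28.5 + 12.6 + 8.1 + 1.15
 = 89.3
Net = 89.3 - 4 = 85.3

85.3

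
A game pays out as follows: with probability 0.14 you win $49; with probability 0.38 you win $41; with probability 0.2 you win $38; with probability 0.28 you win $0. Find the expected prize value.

E[payout] = 49·0.14 + 41·0.38 + 38·0.2 + 0·0.28
 = 6.86 + 15.58 + 7.6 + 0
 = 30.04

30.04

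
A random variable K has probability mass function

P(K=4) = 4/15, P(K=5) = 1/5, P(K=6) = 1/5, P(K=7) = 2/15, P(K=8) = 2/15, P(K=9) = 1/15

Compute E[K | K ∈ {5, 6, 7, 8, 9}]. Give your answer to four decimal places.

6.5455

P(K ∈ {5, 6, 7, 8, 9}) = 1/5 + 1/5 + 2/15 + 2/15 + 1/15 = 11/15.
E[K | K ∈ {5, 6, 7, 8, 9}] = [5·1/5 + 6·1/5 + 7·2/15 + 8·2/15 + 9·1/15] / (11/15)
 = 24/5 / (11/15)
 = 72/11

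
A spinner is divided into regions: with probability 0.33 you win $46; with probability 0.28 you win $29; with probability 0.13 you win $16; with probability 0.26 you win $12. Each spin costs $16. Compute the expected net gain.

E[payout] = 46·0.33 + 29·0.28 + 16·0.13 + 12·0.26
 = 15.18 + 8.12 + 2.08 + 3.12
 = 28.5
Net = 28.5 - 16 = 12.5

12.5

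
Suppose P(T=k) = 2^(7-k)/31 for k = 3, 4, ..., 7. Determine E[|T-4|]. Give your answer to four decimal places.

E[|T-4|] = Σ |t-4|·P(T=t)
 = 1·16/31 + 0·8/31 + 1·4/31 + 2·2/31 + 3·1/31
 = 16/31 + 0 + 4/31 + 4/31 + 3/31
 = 27/31

0.8710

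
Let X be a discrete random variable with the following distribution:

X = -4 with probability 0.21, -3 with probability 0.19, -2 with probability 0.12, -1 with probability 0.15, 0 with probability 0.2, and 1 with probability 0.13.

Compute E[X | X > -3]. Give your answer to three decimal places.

P(X > -3) = 0.12 + 0.15 + 0.2 + 0.13 = 0.6.
E[X | X > -3] = [(-2)·0.12 + (-1)·0.15 + 0·0.2 + 1·0.13] / 0.6
 = -0.26 / 0.6
 = -13/30

-0.433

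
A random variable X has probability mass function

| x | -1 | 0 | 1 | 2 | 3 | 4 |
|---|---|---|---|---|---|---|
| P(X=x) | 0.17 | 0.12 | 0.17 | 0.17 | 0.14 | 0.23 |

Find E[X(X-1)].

4.28

E[X(X-1)] = Σ x(x-1)·P(X=x)
 = 2·0.17 + 0·0.12 + 0·0.17 + 2·0.17 + 6·0.14 + 12·0.23
 = 0.34 + 0 + 0 + 0.34 + 0.84 + 2.76
 = 4.28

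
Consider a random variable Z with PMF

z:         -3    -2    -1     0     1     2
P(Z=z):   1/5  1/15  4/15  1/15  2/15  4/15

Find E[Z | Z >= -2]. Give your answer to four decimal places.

P(Z >= -2) = 1/15 + 4/15 + 1/15 + 2/15 + 4/15 = 4/5.
E[Z | Z >= -2] = [(-2)·1/15 + (-1)·4/15 + 0·1/15 + 1·2/15 + 2·4/15] / (4/5)
 = 4/15 / (4/5)
 = 1/3

0.3333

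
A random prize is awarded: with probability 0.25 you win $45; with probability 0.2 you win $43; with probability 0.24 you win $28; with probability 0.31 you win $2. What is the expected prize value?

E[payout] = 45·0.25 + 43·0.2 + 28·0.24 + 2·0.31
 = 11.25 + 8.6 + 6.72 + 0.62
 = 27.19

27.19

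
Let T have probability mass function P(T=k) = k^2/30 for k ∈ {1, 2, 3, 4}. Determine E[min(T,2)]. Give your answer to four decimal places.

1.9667

E[min(T,2)] = Σ min(t,2)·P(T=t)
 = 1·1/30 + 2·2/15 + 2·3/10 + 2·8/15
 = 1/30 + 4/15 + 3/5 + 16/15
 = 59/30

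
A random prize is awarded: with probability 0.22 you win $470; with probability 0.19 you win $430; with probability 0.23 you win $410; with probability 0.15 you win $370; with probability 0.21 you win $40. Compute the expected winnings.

E[payout] = 470·0.22 + 430·0.19 + 410·0.23 + 370·0.15 + 40·0.21
 = 103.4 + 81.7 + 94.3 + 55.5 + 8.4
 = 343.3

343.3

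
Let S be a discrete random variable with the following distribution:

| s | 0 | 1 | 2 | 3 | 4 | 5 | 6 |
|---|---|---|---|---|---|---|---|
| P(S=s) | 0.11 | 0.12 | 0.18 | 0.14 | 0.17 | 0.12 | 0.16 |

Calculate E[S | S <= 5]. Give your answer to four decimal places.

P(S <= 5) = 0.11 + 0.12 + 0.18 + 0.14 + 0.17 + 0.12 = 0.84.
E[S | S <= 5] = [0·0.11 + 1·0.12 + 2·0.18 + 3·0.14 + 4·0.17 + 5·0.12] / 0.84
 = 2.18 / 0.84
 = 109/42

2.5952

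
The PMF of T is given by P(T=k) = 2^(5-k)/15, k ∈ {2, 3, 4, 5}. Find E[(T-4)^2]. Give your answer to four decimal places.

E[(T-4)^2] = Σ (t-4)^2·P(T=t)
 = 4·8/15 + 1·4/15 + 0·2/15 + 1·1/15
 = 32/15 + 4/15 + 0 + 1/15
 = 37/15

2.4667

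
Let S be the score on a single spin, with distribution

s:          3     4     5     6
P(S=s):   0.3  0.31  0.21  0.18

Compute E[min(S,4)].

E[min(S,4)] = Σ min(s,4)·P(S=s)
 = 3·0.3 + 4·0.31 + 4·0.21 + 4·0.18
 = 0.9 + 1.24 + 0.84 + 0.72
 = 3.7

3.7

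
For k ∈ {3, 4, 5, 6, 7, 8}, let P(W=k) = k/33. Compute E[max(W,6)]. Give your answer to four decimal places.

6.6970

E[max(W,6)] = Σ max(w,6)·P(W=w)
 = 6·1/11 + 6·4/33 + 6·5/33 + 6·2/11 + 7·7/33 + 8·8/33
 = 6/11 + 8/11 + 10/11 + 12/11 + 49/33 + 64/33
 = 221/33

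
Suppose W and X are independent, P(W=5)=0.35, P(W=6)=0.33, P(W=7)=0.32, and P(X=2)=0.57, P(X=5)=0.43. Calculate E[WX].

E[WX] = Σ_w Σ_x wx · P(W=w)P(X=x)
 = 10·0.1995 + 25·0.1505 + 12·0.1881 + 30·0.1419 + 14·0.1824 + 35·0.1376
 = 1.995 + 3.7625 + 2.2572 + 4.257 + 2.5536 + 4.816
 = 19.6413

19.6413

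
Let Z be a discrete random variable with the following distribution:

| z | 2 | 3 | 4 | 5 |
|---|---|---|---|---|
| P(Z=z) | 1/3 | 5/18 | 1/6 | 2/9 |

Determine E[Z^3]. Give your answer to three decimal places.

48.611

E[Z^3] = Σ z^3·P(Z=z)
 = 8·1/3 + 27·5/18 + 64·1/6 + 125·2/9
 = 8/3 + 15/2 + 32/3 + 250/9
 = 875/18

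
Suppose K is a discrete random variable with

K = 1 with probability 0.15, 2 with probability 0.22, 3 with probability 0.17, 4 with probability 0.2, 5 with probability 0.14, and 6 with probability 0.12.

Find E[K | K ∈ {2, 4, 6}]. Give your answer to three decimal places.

3.630

P(K ∈ {2, 4, 6}) = 0.22 + 0.2 + 0.12 = 0.54.
E[K | K ∈ {2, 4, 6}] = [2·0.22 + 4·0.2 + 6·0.12] / 0.54
 = 1.96 / 0.54
 = 98/27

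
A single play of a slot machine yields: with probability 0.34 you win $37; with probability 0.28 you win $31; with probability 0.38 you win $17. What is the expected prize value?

27.72

E[payout] = 37·0.34 + 31·0.28 + 17·0.38
 = 12.58 + 8.68 + 6.46
 = 27.72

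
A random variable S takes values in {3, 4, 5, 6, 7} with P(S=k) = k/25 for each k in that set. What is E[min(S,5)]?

E[min(S,5)] = Σ min(s,5)·P(S=s)
 = 3·3/25 + 4·4/25 + 5·1/5 + 5·6/25 + 5·7/25
 = 9/25 + 16/25 + 1 + 6/5 + 7/5
 = 23/5

4.6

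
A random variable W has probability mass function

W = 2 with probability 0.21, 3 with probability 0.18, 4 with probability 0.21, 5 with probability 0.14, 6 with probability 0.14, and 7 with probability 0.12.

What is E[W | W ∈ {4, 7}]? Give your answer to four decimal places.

5.0909

P(W ∈ {4, 7}) = 0.21 + 0.12 = 0.33.
E[W | W ∈ {4, 7}] = [4·0.21 + 7·0.12] / 0.33
 = 1.68 / 0.33
 = 56/11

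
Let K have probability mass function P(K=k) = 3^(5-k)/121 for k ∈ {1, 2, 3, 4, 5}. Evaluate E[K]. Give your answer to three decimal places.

1.479

E[K] = Σ k·P(K=k)
 = 1·81/121 + 2·27/121 + 3·9/121 + 4·3/121 + 5·1/121
 = 81/121 + 54/121 + 27/121 + 12/121 + 5/121
 = 179/121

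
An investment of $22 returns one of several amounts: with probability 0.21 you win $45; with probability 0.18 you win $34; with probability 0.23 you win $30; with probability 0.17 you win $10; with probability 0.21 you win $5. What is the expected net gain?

3.22

E[payout] = 45·0.21 + 34·0.18 + 30·0.23 + 10·0.17 + 5·0.21
 = 9.45 + 6.12 + 6.9 + 1.7 + 1.05
 = 25.22
Net = 25.22 - 22 = 3.22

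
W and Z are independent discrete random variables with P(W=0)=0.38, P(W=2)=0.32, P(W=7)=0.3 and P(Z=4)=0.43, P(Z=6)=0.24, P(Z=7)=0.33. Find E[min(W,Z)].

2.281

E[min(W,Z)] = Σ_w Σ_z min(w,z) · P(W=w)P(Z=z)
 = 0·0.1634 + 0·0.0912 + 0·0.1254 + 2·0.1376 + 2·0.0768 + 2·0.1056 + 4·0.129 + 6·0.072 + 7·0.099
 = 0 + 0 + 0 + 0.2752 + 0.1536 + 0.2112 + 0.516 + 0.432 + 0.693
 = 2.281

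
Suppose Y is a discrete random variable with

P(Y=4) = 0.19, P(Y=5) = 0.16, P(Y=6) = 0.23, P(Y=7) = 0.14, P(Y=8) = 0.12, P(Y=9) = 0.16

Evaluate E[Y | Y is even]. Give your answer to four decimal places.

5.7407

P(Y is even) = 0.19 + 0.23 + 0.12 = 0.54.
E[Y | Y is even] = [4·0.19 + 6·0.23 + 8·0.12] / 0.54
 = 3.1 / 0.54
 = 155/27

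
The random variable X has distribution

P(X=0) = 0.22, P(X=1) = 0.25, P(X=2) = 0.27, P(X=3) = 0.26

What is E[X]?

1.57

E[X] = Σ x·P(X=x)
 = 0·0.22 + 1·0.25 + 2·0.27 + 3·0.26
 = 0 + 0.25 + 0.54 + 0.78
 = 1.57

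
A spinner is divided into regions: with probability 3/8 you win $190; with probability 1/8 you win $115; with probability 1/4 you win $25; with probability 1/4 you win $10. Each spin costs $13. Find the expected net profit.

81.375

E[payout] = 190·3/8 + 115·1/8 + 25·1/4 + 10·1/4
 = 285/4 + 115/8 + 25/4 + 5/2
 = 755/8
Net = 755/8 - 13 = 651/8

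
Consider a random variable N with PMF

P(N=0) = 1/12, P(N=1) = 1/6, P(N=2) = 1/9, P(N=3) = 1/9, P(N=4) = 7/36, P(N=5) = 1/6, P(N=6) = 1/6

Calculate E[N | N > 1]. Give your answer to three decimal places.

4.222

P(N > 1) = 1/9 + 1/9 + 7/36 + 1/6 + 1/6 = 3/4.
E[N | N > 1] = [2·1/9 + 3·1/9 + 4·7/36 + 5·1/6 + 6·1/6] / (3/4)
 = 19/6 / (3/4)
 = 38/9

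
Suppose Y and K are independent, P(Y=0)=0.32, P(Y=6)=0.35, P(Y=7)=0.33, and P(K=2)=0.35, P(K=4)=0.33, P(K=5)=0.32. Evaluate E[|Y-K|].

3.1068

E[|Y-K|] = Σ_y Σ_k |y-k| · P(Y=y)P(K=k)
 = 2·0.112 + 4·0.1056 + 5·0.1024 + 4·0.1225 + 2·0.1155 + 1·0.112 + 5·0.1155 + 3·0.1089 + 2·0.1056
 = 0.224 + 0.4224 + 0.512 + 0.49 + 0.231 + 0.112 + 0.5775 + 0.3267 + 0.2112
 = 3.1068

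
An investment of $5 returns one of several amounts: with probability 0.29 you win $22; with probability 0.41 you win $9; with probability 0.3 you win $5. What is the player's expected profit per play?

E[payout] = 22·0.29 + 9·0.41 + 5·0.3
 = 6.38 + 3.69 + 1.5
 = 11.57
Net = 11.57 - 5 = 6.57

6.57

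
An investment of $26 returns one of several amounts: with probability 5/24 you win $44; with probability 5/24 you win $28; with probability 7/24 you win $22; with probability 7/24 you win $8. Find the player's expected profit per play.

-2.25

E[payout] = 44·5/24 + 28·5/24 + 22·7/24 + 8·7/24
 = 55/6 + 35/6 + 77/12 + 7/3
 = 95/4
Net = 95/4 - 26 = -9/4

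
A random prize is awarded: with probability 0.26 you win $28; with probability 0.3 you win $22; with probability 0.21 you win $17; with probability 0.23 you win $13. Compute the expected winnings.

20.44

E[payout] = 28·0.26 + 22·0.3 + 17·0.21 + 13·0.23
 = 7.28 + 6.6 + 3.57 + 2.99
 = 20.44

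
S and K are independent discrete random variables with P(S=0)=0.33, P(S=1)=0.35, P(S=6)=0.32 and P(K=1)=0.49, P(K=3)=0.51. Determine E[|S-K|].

E[|S-K|] = Σ_s Σ_k |s-k| · P(S=s)P(K=k)
 = 1·0.1617 + 3·0.1683 + 0·0.1715 + 2·0.1785 + 5·0.1568 + 3·0.1632
 = 0.1617 + 0.5049 + 0 + 0.357 + 0.784 + 0.4896
 = 2.2972

2.2972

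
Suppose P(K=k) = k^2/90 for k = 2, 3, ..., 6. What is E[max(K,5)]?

5.4

E[max(K,5)] = Σ max(k,5)·P(K=k)
 = 5·2/45 + 5·1/10 + 5·8/45 + 5·5/18 + 6·2/5
 = 2/9 + 1/2 + 8/9 + 25/18 + 12/5
 = 27/5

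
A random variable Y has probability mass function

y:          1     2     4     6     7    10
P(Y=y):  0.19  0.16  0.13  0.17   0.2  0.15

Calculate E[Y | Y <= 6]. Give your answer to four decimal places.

3.1538

P(Y <= 6) = 0.19 + 0.16 + 0.13 + 0.17 = 0.65.
E[Y | Y <= 6] = [1·0.19 + 2·0.16 + 4·0.13 + 6·0.17] / 0.65
 = 2.05 / 0.65
 = 41/13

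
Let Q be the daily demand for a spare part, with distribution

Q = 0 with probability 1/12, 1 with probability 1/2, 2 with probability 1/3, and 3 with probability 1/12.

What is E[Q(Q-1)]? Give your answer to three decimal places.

E[Q(Q-1)] = Σ q(q-1)·P(Q=q)
 = 0·1/12 + 0·1/2 + 2·1/3 + 6·1/12
 = 0 + 0 + 2/3 + 1/2
 = 7/6

1.167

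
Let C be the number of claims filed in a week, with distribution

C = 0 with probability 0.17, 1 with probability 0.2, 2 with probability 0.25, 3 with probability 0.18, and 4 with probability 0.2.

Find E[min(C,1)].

0.83

E[min(C,1)] = Σ min(c,1)·P(C=c)
 = 0·0.17 + 1·0.2 + 1·0.25 + 1·0.18 + 1·0.2
 = 0 + 0.2 + 0.25 + 0.18 + 0.2
 = 0.83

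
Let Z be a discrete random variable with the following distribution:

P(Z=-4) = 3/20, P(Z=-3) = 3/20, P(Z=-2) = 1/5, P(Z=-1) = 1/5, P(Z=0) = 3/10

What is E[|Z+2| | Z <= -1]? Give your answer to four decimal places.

P(Z <= -1) = 3/20 + 3/20 + 1/5 + 1/5 = 7/10.
E[|Z+2| | Z <= -1] = [2·3/20 + 1·3/20 + 0·1/5 + 1·1/5] / (7/10)
 = 13/20 / (7/10)
 = 13/14

0.9286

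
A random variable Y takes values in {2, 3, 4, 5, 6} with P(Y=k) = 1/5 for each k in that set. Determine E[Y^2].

E[Y^2] = Σ y^2·P(Y=y)
 = 4·1/5 + 9·1/5 + 16·1/5 + 25·1/5 + 36·1/5
 = 4/5 + 9/5 + 16/5 + 5 + 36/5
 = 18

18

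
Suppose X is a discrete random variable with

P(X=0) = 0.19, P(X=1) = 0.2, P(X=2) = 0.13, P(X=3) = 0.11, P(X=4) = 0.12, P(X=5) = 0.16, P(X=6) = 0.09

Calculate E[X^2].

E[X^2] = Σ x^2·P(X=x)
 = 0·0.19 + 1·0.2 + 4·0.13 + 9·0.11 + 16·0.12 + 25·0.16 + 36·0.09
 = 0 + 0.2 + 0.52 + 0.99 + 1.92 + 4 + 3.24
 = 10.87

10.87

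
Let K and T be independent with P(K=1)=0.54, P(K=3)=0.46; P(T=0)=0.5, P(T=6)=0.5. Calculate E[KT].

5.76

E[KT] = Σ_k Σ_t kt · P(K=k)P(T=t)
 = 0·0.27 + 6·0.27 + 0·0.23 + 18·0.23
 = 0 + 1.62 + 0 + 4.14
 = 5.76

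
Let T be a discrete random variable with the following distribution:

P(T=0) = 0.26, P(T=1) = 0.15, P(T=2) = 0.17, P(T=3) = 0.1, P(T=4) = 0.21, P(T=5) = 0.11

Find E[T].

E[T] = Σ t·P(T=t)
 = 0·0.26 + 1·0.15 + 2·0.17 + 3·0.1 + 4·0.21 + 5·0.11
 = 0 + 0.15 + 0.34 + 0.3 + 0.84 + 0.55
 = 2.18

2.18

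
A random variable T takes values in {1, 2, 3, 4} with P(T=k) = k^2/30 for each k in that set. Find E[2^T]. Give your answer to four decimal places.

11.5333

E[2^T] = Σ 2^t·P(T=t)
 = 2·1/30 + 4·2/15 + 8·3/10 + 16·8/15
 = 1/15 + 8/15 + 12/5 + 128/15
 = 173/15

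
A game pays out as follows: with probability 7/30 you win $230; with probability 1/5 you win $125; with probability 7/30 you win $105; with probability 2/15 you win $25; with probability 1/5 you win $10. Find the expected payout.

E[payout] = 230·7/30 + 125·1/5 + 105·7/30 + 25·2/15 + 10·1/5
 = 161/3 + 25 + 49/2 + 10/3 + 2
 = 217/2

108.5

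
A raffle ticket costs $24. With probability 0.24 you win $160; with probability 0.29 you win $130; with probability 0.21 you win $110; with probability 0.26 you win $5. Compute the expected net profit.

76.5

E[payout] = 160·0.24 + 130·0.29 + 110·0.21 + 5·0.26
 = 38.4 + 37.7 + 23.1 + 1.3
 = 100.5
Net = 100.5 - 24 = 76.5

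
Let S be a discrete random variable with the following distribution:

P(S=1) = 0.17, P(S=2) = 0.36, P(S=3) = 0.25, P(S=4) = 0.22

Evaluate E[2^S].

E[2^S] = Σ 2^s·P(S=s)
 = 2·0.17 + 4·0.36 + 8·0.25 + 16·0.22
 = 0.34 + 1.44 + 2 + 3.52
 = 7.3

7.3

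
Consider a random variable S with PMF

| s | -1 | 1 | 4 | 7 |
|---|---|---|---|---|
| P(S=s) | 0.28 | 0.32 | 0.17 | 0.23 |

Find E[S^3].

89.81

E[S^3] = Σ s^3·P(S=s)
 = (-1)·0.28 + 1·0.32 + 64·0.17 + 343·0.23
 = (-0.28) + 0.32 + 10.88 + 78.89
 = 89.81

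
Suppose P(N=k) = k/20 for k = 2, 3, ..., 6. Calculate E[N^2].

22

E[N^2] = Σ n^2·P(N=n)
 = 4·1/10 + 9·3/20 + 16·1/5 + 25·1/4 + 36·3/10
 = 2/5 + 27/20 + 16/5 + 25/4 + 54/5
 = 22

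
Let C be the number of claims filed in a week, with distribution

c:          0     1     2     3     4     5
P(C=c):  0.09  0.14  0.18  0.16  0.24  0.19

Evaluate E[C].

E[C] = Σ c·P(C=c)
 = 0·0.09 + 1·0.14 + 2·0.18 + 3·0.16 + 4·0.24 + 5·0.19
 = 0 + 0.14 + 0.36 + 0.48 + 0.96 + 0.95
 = 2.89

2.89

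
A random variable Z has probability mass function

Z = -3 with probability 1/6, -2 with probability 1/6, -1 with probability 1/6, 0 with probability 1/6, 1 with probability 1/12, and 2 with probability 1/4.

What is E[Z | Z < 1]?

P(Z < 1) = 1/6 + 1/6 + 1/6 + 1/6 = 2/3.
E[Z | Z < 1] = [(-3)·1/6 + (-2)·1/6 + (-1)·1/6 + 0·1/6] / (2/3)
 = -1 / (2/3)
 = -3/2

-1.5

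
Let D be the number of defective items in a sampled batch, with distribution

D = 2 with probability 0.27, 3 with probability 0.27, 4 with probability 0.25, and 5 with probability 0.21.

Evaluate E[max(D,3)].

E[max(D,3)] = Σ max(d,3)·P(D=d)
 = 3·0.27 + 3·0.27 + 4·0.25 + 5·0.21
 = 0.81 + 0.81 + 1 + 1.05
 = 3.67

3.67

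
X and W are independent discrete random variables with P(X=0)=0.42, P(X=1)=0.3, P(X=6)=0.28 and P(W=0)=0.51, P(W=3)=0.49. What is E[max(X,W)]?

E[max(X,W)] = Σ_x Σ_w max(x,w) · P(X=x)P(W=w)
 = 0·0.2142 + 3·0.2058 + 1·0.153 + 3·0.147 + 6·0.1428 + 6·0.1372
 = 0 + 0.6174 + 0.153 + 0.441 + 0.8568 + 0.8232
 = 2.8914

2.8914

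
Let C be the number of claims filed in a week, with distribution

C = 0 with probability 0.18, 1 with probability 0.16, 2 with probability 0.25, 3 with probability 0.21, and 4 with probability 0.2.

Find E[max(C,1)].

E[max(C,1)] = Σ max(c,1)·P(C=c)
 = 1·0.18 + 1·0.16 + 2·0.25 + 3·0.21 + 4·0.2
 = 0.18 + 0.16 + 0.5 + 0.63 + 0.8
 = 2.27

2.27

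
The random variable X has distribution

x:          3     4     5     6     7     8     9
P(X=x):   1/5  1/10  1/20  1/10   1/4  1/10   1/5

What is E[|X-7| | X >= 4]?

1.25

P(X >= 4) = 1/10 + 1/20 + 1/10 + 1/4 + 1/10 + 1/5 = 4/5.
E[|X-7| | X >= 4] = [3·1/10 + 2·1/20 + 1·1/10 + 0·1/4 + 1·1/10 + 2·1/5] / (4/5)
 = 1 / (4/5)
 = 5/4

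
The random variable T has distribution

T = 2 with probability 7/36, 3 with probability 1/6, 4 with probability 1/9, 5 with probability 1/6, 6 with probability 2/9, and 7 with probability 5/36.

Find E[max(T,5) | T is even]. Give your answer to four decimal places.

P(T is even) = 7/36 + 1/9 + 2/9 = 19/36.
E[max(T,5) | T is even] = [5·7/36 + 5·1/9 + 6·2/9] / (19/36)
 = 103/36 / (19/36)
 = 103/19

5.4211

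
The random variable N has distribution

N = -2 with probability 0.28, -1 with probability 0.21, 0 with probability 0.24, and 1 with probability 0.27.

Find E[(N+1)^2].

E[(N+1)^2] = Σ (n+1)^2·P(N=n)
 = 1·0.28 + 0·0.21 + 1·0.24 + 4·0.27
 = 0.28 + 0 + 0.24 + 1.08
 = 1.6

1.6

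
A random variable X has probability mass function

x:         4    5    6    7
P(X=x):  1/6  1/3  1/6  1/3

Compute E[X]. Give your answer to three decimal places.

E[X] = Σ x·P(X=x)
 = 4·1/6 + 5·1/3 + 6·1/6 + 7·1/3
 = 2/3 + 5/3 + 1 + 7/3
 = 17/3

5.667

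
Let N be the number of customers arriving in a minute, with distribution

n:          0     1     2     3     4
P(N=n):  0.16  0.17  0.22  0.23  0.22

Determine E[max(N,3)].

E[max(N,3)] = Σ max(n,3)·P(N=n)
 = 3·0.16 + 3·0.17 + 3·0.22 + 3·0.23 + 4·0.22
 = 0.48 + 0.51 + 0.66 + 0.69 + 0.88
 = 3.22

3.22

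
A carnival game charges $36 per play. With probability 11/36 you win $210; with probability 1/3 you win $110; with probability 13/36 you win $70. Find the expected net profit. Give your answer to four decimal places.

90.1111

E[payout] = 210·11/36 + 110·1/3 + 70·13/36
 = 385/6 + 110/3 + 455/18
 = 1135/9
Net = 1135/9 - 36 = 811/9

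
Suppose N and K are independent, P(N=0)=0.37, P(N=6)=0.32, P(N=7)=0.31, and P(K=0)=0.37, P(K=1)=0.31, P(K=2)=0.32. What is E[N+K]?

E[N+K] = Σ_n Σ_k (n+k) · P(N=n)P(K=k)
 = 0·0.1369 + 1·0.1147 + 2·0.1184 + 6·0.1184 + 7·0.0992 + 8·0.1024 + 7·0.1147 + 8·0.0961 + 9·0.0992
 = 0 + 0.1147 + 0.2368 + 0.7104 + 0.6944 + 0.8192 + 0.8029 + 0.7688 + 0.8928
 = 5.04

5.04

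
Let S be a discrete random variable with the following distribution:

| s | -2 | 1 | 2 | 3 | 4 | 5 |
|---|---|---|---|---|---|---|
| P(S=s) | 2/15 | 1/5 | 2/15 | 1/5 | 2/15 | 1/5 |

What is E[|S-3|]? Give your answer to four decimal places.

E[|S-3|] = Σ |s-3|·P(S=s)
 = 5·2/15 + 2·1/5 + 1·2/15 + 0·1/5 + 1·2/15 + 2·1/5
 = 2/3 + 2/5 + 2/15 + 0 + 2/15 + 2/5
 = 26/15

1.7333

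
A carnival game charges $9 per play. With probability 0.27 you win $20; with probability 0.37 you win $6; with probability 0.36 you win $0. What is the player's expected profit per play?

-1.38

E[payout] = 20·0.27 + 6·0.37 + 0·0.36
 = 5.4 + 2.22 + 0
 = 7.62
Net = 7.62 - 9 = -1.38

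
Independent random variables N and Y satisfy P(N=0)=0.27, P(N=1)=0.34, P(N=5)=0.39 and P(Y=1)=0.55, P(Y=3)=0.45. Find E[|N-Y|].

E[|N-Y|] = Σ_n Σ_y |n-y| · P(N=n)P(Y=y)
 = 1·0.1485 + 3·0.1215 + 0·0.187 + 2·0.153 + 4·0.2145 + 2·0.1755
 = 0.1485 + 0.3645 + 0 + 0.306 + 0.858 + 0.351
 = 2.028

2.028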